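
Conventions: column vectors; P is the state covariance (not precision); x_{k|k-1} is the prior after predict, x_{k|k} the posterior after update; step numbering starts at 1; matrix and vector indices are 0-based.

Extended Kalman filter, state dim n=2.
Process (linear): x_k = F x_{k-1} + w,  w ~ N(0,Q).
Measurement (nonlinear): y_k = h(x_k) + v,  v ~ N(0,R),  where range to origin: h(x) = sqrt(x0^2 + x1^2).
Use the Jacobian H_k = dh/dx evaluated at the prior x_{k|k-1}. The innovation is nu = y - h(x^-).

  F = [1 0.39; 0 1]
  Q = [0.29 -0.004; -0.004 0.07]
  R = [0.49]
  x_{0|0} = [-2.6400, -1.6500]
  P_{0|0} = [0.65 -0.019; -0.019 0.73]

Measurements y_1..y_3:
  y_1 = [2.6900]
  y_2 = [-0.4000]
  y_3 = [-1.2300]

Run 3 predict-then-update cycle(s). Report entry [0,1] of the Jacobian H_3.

step 1: x^-=[-3.2835, -1.6500]  P^-=[1.0362 0.2617; 0.2617 0.8000]  H_jac=[-0.8935 -0.4490]  S=[1.6886]  K=[-0.6179; -0.3512]  nu=[-0.9848]  x^+=[-2.6750, -1.3041]  P^+=[0.3915 -0.1047; -0.1047 0.5917]
step 2: x^-=[-3.1836, -1.3041]  P^-=[0.6898 0.1220; 0.1220 0.6617]  H_jac=[-0.9254 -0.3791]  S=[1.2614]  K=[-0.5427; -0.2884]  nu=[-3.8404]  x^+=[-1.0994, -0.1966]  P^+=[0.3183 -0.0754; -0.0754 0.5568]
step 3: x^-=[-1.1761, -0.1966]  P^-=[0.6341 0.1378; 0.1378 0.6268]  H_jac=[-0.9863 -0.1649]  S=[1.1688]  K=[-0.5546; -0.2047]  nu=[-2.4224]  x^+=[0.1674, 0.2992]  P^+=[0.2747 0.0051; 0.0051 0.5778]

H_jac[0,1] = -0.1649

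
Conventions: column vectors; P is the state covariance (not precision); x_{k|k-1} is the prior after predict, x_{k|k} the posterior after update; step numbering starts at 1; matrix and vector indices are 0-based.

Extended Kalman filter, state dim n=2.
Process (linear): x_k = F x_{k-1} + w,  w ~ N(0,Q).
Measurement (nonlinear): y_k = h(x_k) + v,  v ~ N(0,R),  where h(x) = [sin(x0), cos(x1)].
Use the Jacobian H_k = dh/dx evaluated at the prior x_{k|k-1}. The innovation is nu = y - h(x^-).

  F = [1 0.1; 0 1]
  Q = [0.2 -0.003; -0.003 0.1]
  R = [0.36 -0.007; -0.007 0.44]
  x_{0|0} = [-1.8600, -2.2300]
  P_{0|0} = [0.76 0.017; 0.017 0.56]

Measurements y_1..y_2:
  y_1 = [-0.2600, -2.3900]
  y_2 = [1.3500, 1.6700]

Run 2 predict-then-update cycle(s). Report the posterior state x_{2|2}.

step 1: x^-=[-2.0830, -2.2300]  P^-=[0.9690 0.0700; 0.0700 0.6600]  H_jac=[-0.4901 0.0000; 0.0000 0.7905]  S=[0.5928 -0.0341; -0.0341 0.8524]  K=[-0.7993 0.0329; -0.0227 0.6111]  nu=[0.6117, -1.7775]  x^+=[-2.6304, -3.3302]  P^+=[0.5876 0.0254; 0.0254 0.3404]
step 2: x^-=[-2.9634, -3.3302]  P^-=[0.7961 0.0564; 0.0564 0.4404]  H_jac=[-0.9842 0.0000; 0.0000 -0.1875]  S=[1.1311 0.0034; 0.0034 0.4555]  K=[-0.6926 -0.0180; -0.0486 -0.1809]  nu=[1.5272, 2.6523]  x^+=[-4.0691, -3.8842]  P^+=[0.2532 0.0165; 0.0165 0.4227]

x_post = [-4.0691, -3.8842]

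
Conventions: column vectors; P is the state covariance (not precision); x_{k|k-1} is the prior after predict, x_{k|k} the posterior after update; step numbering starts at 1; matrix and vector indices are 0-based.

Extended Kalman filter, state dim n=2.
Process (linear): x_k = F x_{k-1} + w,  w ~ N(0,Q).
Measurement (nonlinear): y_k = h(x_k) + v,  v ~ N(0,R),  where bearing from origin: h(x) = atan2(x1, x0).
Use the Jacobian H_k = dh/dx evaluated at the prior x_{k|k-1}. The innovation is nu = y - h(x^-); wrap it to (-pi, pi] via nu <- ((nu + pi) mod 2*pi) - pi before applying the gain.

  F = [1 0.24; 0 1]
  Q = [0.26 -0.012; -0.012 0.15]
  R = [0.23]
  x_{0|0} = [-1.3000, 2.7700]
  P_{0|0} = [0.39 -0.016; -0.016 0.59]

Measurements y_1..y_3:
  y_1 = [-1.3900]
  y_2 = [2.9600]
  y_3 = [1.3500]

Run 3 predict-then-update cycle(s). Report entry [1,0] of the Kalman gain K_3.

step 1: x^-=[-0.6352, 2.7700]  P^-=[0.6763 0.1136; 0.1136 0.7400]  H_jac=[-0.3430 -0.0786]  S=[0.3203]  K=[-0.7522; -0.3034]  nu=[3.0970]  x^+=[-2.9646, 1.8304]  P^+=[0.4951 0.0405; 0.0405 0.7105]
step 2: x^-=[-2.5253, 1.8304]  P^-=[0.8155 0.1990; 0.1990 0.8605]  H_jac=[-0.1882 -0.2596]  S=[0.3363]  K=[-0.6099; -0.7756]  nu=[0.4456]  x^+=[-2.7971, 1.4848]  P^+=[0.6904 0.0400; 0.0400 0.6582]
step 3: x^-=[-2.4408, 1.4848]  P^-=[1.0075 0.1859; 0.1859 0.8082]  H_jac=[-0.1819 -0.2990]  S=[0.3558]  K=[-0.6713; -0.7742]  nu=[-1.2451]  x^+=[-1.6050, 2.4488]  P^+=[0.8471 0.0010; 0.0010 0.5949]

K[1,0] = -0.7742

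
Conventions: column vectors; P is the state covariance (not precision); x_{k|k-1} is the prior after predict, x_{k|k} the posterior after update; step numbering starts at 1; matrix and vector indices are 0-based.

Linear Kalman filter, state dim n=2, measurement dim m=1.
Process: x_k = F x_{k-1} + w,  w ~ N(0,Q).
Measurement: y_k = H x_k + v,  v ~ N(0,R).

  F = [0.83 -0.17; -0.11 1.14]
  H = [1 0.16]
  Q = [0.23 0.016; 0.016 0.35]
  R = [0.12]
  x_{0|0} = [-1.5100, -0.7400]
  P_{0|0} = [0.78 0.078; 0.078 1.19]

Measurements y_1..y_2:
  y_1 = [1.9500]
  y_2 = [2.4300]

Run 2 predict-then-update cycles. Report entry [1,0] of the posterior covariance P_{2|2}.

P_post[1,0] = -0.4942

step 1: x^-=[-1.1275, -0.6775]  P^-=[0.7797 -0.2106; -0.2106 1.8864]  S=[0.8806]  K=[0.8472; 0.1036]  nu=[3.1859]  x^+=[1.5715, -0.3474]  P^+=[0.1477 -0.2879; -0.2879 1.8769]
step 2: x^-=[1.3634, -0.5689]  P^-=[0.4672 -0.6390; -0.6390 2.8633]  S=[0.4561]  K=[0.8003; -0.3966]  nu=[1.1577]  x^+=[2.2899, -1.0280]  P^+=[0.1751 -0.4942; -0.4942 2.7915]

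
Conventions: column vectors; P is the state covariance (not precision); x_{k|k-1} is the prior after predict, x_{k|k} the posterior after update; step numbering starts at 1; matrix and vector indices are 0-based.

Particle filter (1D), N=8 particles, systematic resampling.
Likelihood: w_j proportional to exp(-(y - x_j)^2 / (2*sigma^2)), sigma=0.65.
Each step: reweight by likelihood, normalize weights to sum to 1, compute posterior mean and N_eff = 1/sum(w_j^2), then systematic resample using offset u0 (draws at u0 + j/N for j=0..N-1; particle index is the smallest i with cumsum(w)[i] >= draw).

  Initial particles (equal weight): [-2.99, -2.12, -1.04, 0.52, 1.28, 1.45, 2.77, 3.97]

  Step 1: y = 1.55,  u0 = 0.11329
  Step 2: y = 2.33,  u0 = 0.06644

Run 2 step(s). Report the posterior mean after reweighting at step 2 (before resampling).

step 1: w=[0.0000, 0.0000, 0.0002, 0.1205, 0.3881, 0.4181, 0.0727, 0.0004]  mean=1.3685  Neff=2.8965  idx=[3, 4, 4, 4, 5, 5, 5, 6]
step 2: w=[0.0073, 0.0959, 0.0959, 0.0959, 0.1413, 0.1413, 0.1413, 0.2811]  mean=1.7653  Neff=6.0042  idx=[1, 2, 4, 5, 5, 6, 7, 7]

post_mean = 1.7653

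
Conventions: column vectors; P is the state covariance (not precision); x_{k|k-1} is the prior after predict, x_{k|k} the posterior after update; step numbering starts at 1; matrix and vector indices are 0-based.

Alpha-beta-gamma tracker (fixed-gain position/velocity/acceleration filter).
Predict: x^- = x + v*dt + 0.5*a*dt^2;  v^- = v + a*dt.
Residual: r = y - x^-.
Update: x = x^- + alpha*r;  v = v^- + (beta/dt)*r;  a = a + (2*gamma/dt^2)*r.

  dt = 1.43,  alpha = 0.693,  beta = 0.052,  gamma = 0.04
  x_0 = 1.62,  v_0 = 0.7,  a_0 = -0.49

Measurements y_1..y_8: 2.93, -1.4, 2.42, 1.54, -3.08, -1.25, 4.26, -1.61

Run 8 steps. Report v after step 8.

step 1: x_pred=2.1200  r=0.8100  x^+=2.6813  v^+=0.0288  a^+=-0.4583
step 2: x_pred=2.2538  r=-3.6538  x^+=-0.2783  v^+=-0.7595  a^+=-0.6013
step 3: x_pred=-1.9791  r=4.3991  x^+=1.0695  v^+=-1.4593  a^+=-0.4292
step 4: x_pred=-1.4562  r=2.9962  x^+=0.6202  v^+=-1.9641  a^+=-0.3119
step 5: x_pred=-2.5074  r=-0.5726  x^+=-2.9042  v^+=-2.4310  a^+=-0.3343
step 6: x_pred=-6.7223  r=5.4723  x^+=-2.9300  v^+=-2.7101  a^+=-0.1203
step 7: x_pred=-6.9284  r=11.1884  x^+=0.8252  v^+=-2.4752  a^+=0.3175
step 8: x_pred=-2.3898  r=0.7798  x^+=-1.8494  v^+=-1.9929  a^+=0.3480

v_post = -1.9929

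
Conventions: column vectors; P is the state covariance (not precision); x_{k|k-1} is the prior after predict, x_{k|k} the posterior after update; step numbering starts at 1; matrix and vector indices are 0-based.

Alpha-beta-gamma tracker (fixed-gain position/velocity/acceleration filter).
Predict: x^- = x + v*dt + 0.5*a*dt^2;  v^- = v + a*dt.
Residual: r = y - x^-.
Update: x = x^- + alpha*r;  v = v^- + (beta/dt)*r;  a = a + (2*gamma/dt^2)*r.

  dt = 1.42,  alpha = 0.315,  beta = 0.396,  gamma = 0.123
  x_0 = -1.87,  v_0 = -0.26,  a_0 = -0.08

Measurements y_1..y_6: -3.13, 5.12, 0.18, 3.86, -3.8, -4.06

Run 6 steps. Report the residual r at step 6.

resid = -7.5782

step 1: x_pred=-2.3199  r=-0.8101  x^+=-2.5751  v^+=-0.5995  a^+=-0.1788
step 2: x_pred=-3.6067  r=8.7267  x^+=-0.8578  v^+=1.5802  a^+=0.8858
step 3: x_pred=2.2791  r=-2.0991  x^+=1.6179  v^+=2.2526  a^+=0.6297
step 4: x_pred=5.4515  r=-1.5915  x^+=4.9502  v^+=2.7030  a^+=0.4356
step 5: x_pred=9.2276  r=-13.0276  x^+=5.1239  v^+=-0.3116  a^+=-1.1538
step 6: x_pred=3.5182  r=-7.5782  x^+=1.1311  v^+=-4.0633  a^+=-2.0783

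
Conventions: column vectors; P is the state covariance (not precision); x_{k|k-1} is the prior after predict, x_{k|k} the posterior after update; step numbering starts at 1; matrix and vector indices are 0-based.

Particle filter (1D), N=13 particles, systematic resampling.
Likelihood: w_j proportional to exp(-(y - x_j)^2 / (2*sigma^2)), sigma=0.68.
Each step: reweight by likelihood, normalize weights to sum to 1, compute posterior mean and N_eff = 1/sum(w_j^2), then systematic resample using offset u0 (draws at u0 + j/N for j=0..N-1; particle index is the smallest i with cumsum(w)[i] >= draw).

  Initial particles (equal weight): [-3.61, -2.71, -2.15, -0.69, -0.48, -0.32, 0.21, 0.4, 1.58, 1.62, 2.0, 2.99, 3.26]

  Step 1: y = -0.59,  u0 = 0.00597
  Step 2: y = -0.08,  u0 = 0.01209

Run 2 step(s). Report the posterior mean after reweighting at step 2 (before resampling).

step 1: w=[0.0000, 0.0020, 0.0187, 0.2577, 0.2571, 0.2407, 0.1304, 0.0903, 0.0016, 0.0013, 0.0002, 0.0000, 0.0000]  mean=-0.3555  Neff=4.6310  idx=[2, 3, 3, 3, 4, 4, 4, 5, 5, 5, 5, 6, 7]
step 2: w=[0.0010, 0.0669, 0.0669, 0.0669, 0.0842, 0.0842, 0.0842, 0.0941, 0.0941, 0.0941, 0.0941, 0.0914, 0.0780]  mean=-0.3319  Neff=11.8296  idx=[1, 2, 3, 4, 5, 6, 7, 8, 8, 9, 10, 11, 12]

post_mean = -0.3319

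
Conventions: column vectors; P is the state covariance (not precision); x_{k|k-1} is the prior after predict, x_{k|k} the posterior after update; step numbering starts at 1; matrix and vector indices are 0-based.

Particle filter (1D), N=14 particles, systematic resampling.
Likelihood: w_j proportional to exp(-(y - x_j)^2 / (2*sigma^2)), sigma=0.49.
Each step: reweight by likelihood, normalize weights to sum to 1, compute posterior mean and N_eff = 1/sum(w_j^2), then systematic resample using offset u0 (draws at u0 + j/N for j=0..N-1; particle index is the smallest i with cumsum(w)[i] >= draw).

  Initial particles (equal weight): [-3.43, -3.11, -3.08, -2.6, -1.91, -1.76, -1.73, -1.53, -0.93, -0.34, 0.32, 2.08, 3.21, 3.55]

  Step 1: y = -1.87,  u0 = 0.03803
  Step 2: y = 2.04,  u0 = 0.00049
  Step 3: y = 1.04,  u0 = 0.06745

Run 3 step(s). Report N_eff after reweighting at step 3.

N_eff = 13.0069

step 1: w=[0.0015, 0.0094, 0.0110, 0.0765, 0.2313, 0.2263, 0.2228, 0.1824, 0.0369, 0.0018, 0.0000, 0.0000, 0.0000, 0.0000]  mean=-1.8069  Neff=5.1254  idx=[3, 4, 4, 4, 4, 5, 5, 5, 6, 6, 6, 7, 7, 8]
step 2: w=[0.0000, 0.0000, 0.0000, 0.0000, 0.0000, 0.0000, 0.0000, 0.0000, 0.0000, 0.0000, 0.0000, 0.0003, 0.0003, 0.9994]  mean=-0.9304  Neff=1.0013  idx=[12, 13, 13, 13, 13, 13, 13, 13, 13, 13, 13, 13, 13, 13]
step 3: w=[0.0003, 0.0769, 0.0769, 0.0769, 0.0769, 0.0769, 0.0769, 0.0769, 0.0769, 0.0769, 0.0769, 0.0769, 0.0769, 0.0769]  mean=-0.9302  Neff=13.0069  idx=[1, 2, 3, 4, 5, 6, 7, 8, 9, 10, 11, 12, 13, 13]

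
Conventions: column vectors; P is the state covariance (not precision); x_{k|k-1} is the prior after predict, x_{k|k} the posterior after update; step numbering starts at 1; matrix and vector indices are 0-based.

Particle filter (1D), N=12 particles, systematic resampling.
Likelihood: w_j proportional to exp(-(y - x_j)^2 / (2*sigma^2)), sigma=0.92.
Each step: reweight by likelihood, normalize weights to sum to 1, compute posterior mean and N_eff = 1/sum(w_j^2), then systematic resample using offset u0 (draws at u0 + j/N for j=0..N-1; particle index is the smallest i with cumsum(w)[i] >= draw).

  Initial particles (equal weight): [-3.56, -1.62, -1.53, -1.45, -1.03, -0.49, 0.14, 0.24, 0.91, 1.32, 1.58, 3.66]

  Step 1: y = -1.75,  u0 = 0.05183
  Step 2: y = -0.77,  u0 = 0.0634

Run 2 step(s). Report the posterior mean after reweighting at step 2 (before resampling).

post_mean = -1.2088

step 1: w=[0.0327, 0.2240, 0.2199, 0.2145, 0.1666, 0.0886, 0.0274, 0.0218, 0.0035, 0.0009, 0.0003, 0.0000]  mean=-1.3276  Neff=5.4822  idx=[1, 1, 1, 2, 2, 2, 3, 3, 4, 4, 5, 6]
step 2: w=[0.0717, 0.0717, 0.0717, 0.0781, 0.0781, 0.0781, 0.0836, 0.0836, 0.1056, 0.1056, 0.1049, 0.0674]  mean=-1.2088  Neff=11.6918  idx=[0, 2, 3, 4, 5, 6, 7, 8, 9, 9, 10, 11]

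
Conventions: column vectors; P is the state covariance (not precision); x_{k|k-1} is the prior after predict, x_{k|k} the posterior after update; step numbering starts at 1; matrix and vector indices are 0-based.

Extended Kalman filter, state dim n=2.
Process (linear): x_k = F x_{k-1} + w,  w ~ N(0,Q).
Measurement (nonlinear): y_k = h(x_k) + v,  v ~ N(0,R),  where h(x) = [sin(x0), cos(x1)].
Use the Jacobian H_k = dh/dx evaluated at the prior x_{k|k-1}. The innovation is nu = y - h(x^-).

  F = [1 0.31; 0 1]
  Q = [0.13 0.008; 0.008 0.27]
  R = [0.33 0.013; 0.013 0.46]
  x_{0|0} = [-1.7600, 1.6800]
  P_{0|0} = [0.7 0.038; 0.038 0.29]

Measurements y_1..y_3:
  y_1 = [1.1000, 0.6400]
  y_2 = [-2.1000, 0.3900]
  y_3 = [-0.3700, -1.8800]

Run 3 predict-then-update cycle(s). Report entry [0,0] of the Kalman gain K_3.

K[0,0] = 0.4667

step 1: x^-=[-1.2392, 1.6800]  P^-=[0.8814 0.1359; 0.1359 0.5600]  H_jac=[0.3256 0.0000; 0.0000 -0.9940]  S=[0.4234 -0.0310; -0.0310 1.0133]  K=[0.6694 -0.1128; 0.0644 -0.5474]  nu=[2.0455, 0.7490]  x^+=[0.0457, 1.4019]  P^+=[0.6741 0.0435; 0.0435 0.2525]
step 2: x^-=[0.4802, 1.4019]  P^-=[0.8553 0.1297; 0.1297 0.5225]  H_jac=[0.8869 0.0000; 0.0000 -0.9858]  S=[1.0028 -0.1004; -0.1004 0.9677]  K=[0.7510 -0.0542; 0.0621 -0.5258]  nu=[-2.5620, 0.2219]  x^+=[-1.4560, 1.1261]  P^+=[0.2787 0.0154; 0.0154 0.2445]
step 3: x^-=[-1.1068, 1.1261]  P^-=[0.4417 0.0992; 0.0992 0.5145]  H_jac=[0.4475 0.0000; 0.0000 -0.9028]  S=[0.4184 -0.0271; -0.0271 0.8793]  K=[0.4667 -0.0875; 0.0720 -0.5260]  nu=[0.5243, -2.3101]  x^+=[-0.6601, 2.3791]  P^+=[0.3416 0.0379; 0.0379 0.2670]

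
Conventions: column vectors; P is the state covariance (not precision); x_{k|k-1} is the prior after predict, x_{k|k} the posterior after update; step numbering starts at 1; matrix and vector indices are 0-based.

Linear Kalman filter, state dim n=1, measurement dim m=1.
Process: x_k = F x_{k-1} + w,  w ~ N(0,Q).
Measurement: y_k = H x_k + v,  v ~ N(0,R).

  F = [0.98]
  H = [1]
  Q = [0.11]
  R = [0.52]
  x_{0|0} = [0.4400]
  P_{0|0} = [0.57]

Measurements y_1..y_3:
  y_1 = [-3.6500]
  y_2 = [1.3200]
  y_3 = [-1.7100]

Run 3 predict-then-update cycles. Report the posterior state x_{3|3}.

x_post = [-0.9406]

step 1: x^-=[0.4312]  P^-=[0.6574]  S=[1.1774]  K=[0.5584]  nu=[-4.0812]  x^+=[-1.8476]  P^+=[0.2903]
step 2: x^-=[-1.8106]  P^-=[0.3888]  S=[0.9088]  K=[0.4278]  nu=[3.1306]  x^+=[-0.4712]  P^+=[0.2225]
step 3: x^-=[-0.4618]  P^-=[0.3237]  S=[0.8437]  K=[0.3836]  nu=[-1.2482]  x^+=[-0.9406]  P^+=[0.1995]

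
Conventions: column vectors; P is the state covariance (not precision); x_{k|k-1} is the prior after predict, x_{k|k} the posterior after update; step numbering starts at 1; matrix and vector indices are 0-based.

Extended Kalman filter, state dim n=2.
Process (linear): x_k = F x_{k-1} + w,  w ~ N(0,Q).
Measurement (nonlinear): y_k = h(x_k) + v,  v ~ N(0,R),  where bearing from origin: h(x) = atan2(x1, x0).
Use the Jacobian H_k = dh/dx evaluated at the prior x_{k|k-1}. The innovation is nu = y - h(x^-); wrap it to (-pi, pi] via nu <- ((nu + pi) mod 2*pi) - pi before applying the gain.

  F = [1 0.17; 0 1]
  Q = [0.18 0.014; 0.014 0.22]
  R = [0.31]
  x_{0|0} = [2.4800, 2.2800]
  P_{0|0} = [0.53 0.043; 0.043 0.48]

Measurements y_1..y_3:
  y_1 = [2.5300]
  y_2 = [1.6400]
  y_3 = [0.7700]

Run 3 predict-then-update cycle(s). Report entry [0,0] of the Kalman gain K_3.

K[0,0] = -0.3577

step 1: x^-=[2.8676, 2.2800]  P^-=[0.7385 0.1386; 0.1386 0.7000]  H_jac=[-0.1699 0.2137]  S=[0.3532]  K=[-0.2713; 0.3568]  nu=[1.8583]  x^+=[2.3634, 2.9430]  P^+=[0.7125 0.1728; 0.1728 0.6550]
step 2: x^-=[2.8637, 2.9430]  P^-=[0.9702 0.2982; 0.2982 0.8750]  H_jac=[-0.1745 0.1698]  S=[0.3471]  K=[-0.3419; 0.2782]  nu=[0.8409]  x^+=[2.5761, 3.1769]  P^+=[0.9296 0.3312; 0.3312 0.8482]
step 3: x^-=[3.1162, 3.1769]  P^-=[1.2467 0.4894; 0.4894 1.0682]  H_jac=[-0.1604 0.1574]  S=[0.3438]  K=[-0.3577; 0.2605]  nu=[-0.0250]  x^+=[3.1252, 3.1704]  P^+=[1.2027 0.5214; 0.5214 1.0448]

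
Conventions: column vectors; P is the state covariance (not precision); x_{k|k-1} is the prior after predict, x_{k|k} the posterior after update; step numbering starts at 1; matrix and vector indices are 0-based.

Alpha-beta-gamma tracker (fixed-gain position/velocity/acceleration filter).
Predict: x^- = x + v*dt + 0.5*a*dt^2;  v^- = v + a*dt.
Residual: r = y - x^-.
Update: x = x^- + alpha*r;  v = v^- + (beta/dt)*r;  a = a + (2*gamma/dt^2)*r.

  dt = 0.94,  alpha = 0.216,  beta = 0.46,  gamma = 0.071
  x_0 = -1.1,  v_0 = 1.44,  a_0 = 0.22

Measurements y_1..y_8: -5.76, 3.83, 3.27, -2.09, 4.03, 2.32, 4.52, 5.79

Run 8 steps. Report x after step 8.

x_post = 4.3275

step 1: x_pred=0.3508  r=-6.1108  x^+=-0.9691  v^+=-1.3436  a^+=-0.7620
step 2: x_pred=-2.5688  r=6.3988  x^+=-1.1866  v^+=1.0714  a^+=0.2663
step 3: x_pred=-0.0619  r=3.3319  x^+=0.6578  v^+=2.9522  a^+=0.8017
step 4: x_pred=3.7871  r=-5.8771  x^+=2.5176  v^+=0.8298  a^+=-0.1428
step 5: x_pred=3.2346  r=0.7954  x^+=3.4064  v^+=1.0849  a^+=-0.0149
step 6: x_pred=4.4196  r=-2.0996  x^+=3.9661  v^+=0.0434  a^+=-0.3523
step 7: x_pred=3.8512  r=0.6688  x^+=3.9957  v^+=0.0395  a^+=-0.2449
step 8: x_pred=3.9246  r=1.8654  x^+=4.3275  v^+=0.7222  a^+=0.0549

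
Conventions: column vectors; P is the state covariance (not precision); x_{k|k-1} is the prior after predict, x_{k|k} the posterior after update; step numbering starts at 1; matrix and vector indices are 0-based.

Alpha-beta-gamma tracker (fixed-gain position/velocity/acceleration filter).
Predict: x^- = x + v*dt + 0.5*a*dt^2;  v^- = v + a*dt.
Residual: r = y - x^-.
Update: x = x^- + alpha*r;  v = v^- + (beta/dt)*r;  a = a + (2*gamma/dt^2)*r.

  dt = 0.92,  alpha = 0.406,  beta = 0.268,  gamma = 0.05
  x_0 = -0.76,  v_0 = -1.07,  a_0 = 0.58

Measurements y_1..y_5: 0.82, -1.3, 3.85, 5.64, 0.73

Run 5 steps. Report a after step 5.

step 1: x_pred=-1.4989  r=2.3189  x^+=-0.5575  v^+=0.1391  a^+=0.8540
step 2: x_pred=-0.0681  r=-1.2319  x^+=-0.5682  v^+=0.5659  a^+=0.7084
step 3: x_pred=0.2522  r=3.5978  x^+=1.7129  v^+=2.2657  a^+=1.1335
step 4: x_pred=4.2771  r=1.3629  x^+=4.8304  v^+=3.7056  a^+=1.2945
step 5: x_pred=8.7874  r=-8.0574  x^+=5.5161  v^+=2.5494  a^+=0.3426

a_post = 0.3426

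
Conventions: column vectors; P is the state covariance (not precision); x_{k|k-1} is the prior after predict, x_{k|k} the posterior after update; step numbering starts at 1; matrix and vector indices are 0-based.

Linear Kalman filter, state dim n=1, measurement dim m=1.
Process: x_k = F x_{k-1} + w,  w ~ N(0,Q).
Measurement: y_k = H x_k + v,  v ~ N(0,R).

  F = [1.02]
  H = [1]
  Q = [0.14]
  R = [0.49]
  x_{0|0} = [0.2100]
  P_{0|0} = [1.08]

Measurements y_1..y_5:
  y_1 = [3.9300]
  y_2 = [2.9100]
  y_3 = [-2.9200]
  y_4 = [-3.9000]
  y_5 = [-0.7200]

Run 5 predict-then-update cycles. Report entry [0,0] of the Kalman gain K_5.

step 1: x^-=[0.2142]  P^-=[1.2636]  S=[1.7536]  K=[0.7206]  nu=[3.7158]  x^+=[2.8917]  P^+=[0.3531]
step 2: x^-=[2.9496]  P^-=[0.5073]  S=[0.9973]  K=[0.5087]  nu=[-0.0396]  x^+=[2.9294]  P^+=[0.2493]
step 3: x^-=[2.9880]  P^-=[0.3993]  S=[0.8893]  K=[0.4490]  nu=[-5.9080]  x^+=[0.3352]  P^+=[0.2200]
step 4: x^-=[0.3419]  P^-=[0.3689]  S=[0.8589]  K=[0.4295]  nu=[-4.2419]  x^+=[-1.4800]  P^+=[0.2105]
step 5: x^-=[-1.5097]  P^-=[0.3590]  S=[0.8490]  K=[0.4228]  nu=[0.7897]  x^+=[-1.1758]  P^+=[0.2072]

K[0,0] = 0.4228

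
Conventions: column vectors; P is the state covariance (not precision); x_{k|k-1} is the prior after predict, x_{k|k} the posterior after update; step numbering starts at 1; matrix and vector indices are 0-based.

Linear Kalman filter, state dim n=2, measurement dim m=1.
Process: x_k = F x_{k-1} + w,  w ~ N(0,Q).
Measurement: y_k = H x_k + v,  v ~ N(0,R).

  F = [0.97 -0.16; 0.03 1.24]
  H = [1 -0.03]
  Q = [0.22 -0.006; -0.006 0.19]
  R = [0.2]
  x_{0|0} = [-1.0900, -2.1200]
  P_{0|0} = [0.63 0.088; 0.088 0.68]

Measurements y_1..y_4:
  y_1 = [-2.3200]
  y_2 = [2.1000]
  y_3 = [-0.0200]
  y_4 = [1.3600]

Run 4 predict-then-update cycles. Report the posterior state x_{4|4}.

step 1: x^-=[-0.7181, -2.6615]  P^-=[0.8029 -0.0172; -0.0172 1.2427]  S=[1.0050]  K=[0.7994; -0.0542]  nu=[-1.6817]  x^+=[-2.0624, -2.5704]  P^+=[0.1607 0.0264; 0.0264 1.2397]
step 2: x^-=[-1.5893, -3.2492]  P^-=[0.3947 -0.2157; -0.2157 2.0983]  S=[0.6096]  K=[0.6582; -0.4572]  nu=[3.5918]  x^+=[0.7748, -4.8912]  P^+=[0.1307 -0.0323; -0.0323 1.9709]
step 3: x^-=[1.5341, -6.0418]  P^-=[0.4034 -0.4319; -0.4319 3.2182]  S=[0.6322]  K=[0.6586; -0.8359]  nu=[-1.7354]  x^+=[0.3912, -4.5913]  P^+=[0.1292 -0.0839; -0.0839 2.7765]
step 4: x^-=[1.1141, -5.6814]  P^-=[0.4387 -0.6536; -0.6536 4.4530]  S=[0.6819]  K=[0.6721; -1.1544]  nu=[0.0755]  x^+=[1.1648, -5.7686]  P^+=[0.1307 -0.1245; -0.1245 3.5443]

x_post = [1.1648, -5.7686]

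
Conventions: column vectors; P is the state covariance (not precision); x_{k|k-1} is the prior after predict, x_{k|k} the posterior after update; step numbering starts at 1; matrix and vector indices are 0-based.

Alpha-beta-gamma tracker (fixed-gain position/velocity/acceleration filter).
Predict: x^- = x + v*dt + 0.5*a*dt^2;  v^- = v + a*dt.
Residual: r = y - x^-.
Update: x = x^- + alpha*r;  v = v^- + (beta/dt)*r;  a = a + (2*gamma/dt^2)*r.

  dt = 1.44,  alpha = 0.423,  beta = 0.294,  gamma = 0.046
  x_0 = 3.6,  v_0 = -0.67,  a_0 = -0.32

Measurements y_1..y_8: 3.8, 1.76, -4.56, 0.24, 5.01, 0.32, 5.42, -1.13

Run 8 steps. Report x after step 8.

x_post = 3.5687

step 1: x_pred=2.3034  r=1.4966  x^+=2.9365  v^+=-0.8252  a^+=-0.2536
step 2: x_pred=1.4852  r=0.2748  x^+=1.6014  v^+=-1.1343  a^+=-0.2414
step 3: x_pred=-0.2823  r=-4.2777  x^+=-2.0918  v^+=-2.3553  a^+=-0.4312
step 4: x_pred=-5.9305  r=6.1705  x^+=-3.3204  v^+=-1.7164  a^+=-0.1574
step 5: x_pred=-5.9553  r=10.9653  x^+=-1.3170  v^+=0.2956  a^+=0.3291
step 6: x_pred=-0.5501  r=0.8701  x^+=-0.1821  v^+=0.9471  a^+=0.3677
step 7: x_pred=1.5630  r=3.8570  x^+=3.1945  v^+=2.2640  a^+=0.5388
step 8: x_pred=7.0133  r=-8.1433  x^+=3.5687  v^+=1.3773  a^+=0.1775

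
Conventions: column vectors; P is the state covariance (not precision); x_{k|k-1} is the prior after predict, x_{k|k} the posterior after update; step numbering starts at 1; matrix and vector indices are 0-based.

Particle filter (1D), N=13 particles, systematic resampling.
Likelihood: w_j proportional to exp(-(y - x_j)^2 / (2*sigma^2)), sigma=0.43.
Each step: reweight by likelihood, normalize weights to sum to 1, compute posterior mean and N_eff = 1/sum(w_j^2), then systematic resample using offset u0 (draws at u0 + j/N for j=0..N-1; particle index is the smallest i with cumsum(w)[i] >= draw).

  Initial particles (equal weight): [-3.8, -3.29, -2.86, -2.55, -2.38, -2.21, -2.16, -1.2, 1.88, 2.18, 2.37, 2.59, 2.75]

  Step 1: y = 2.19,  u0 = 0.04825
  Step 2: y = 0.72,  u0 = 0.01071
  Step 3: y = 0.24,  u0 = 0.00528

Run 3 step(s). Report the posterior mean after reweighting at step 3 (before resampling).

post_mean = 1.8814

step 1: w=[0.0000, 0.0000, 0.0000, 0.0000, 0.0000, 0.0000, 0.0000, 0.0000, 0.2049, 0.2656, 0.2434, 0.1724, 0.1138]  mean=2.3003  Neff=4.6640  idx=[8, 8, 8, 9, 9, 9, 10, 10, 10, 11, 11, 12, 12]
step 2: w=[0.2909, 0.2909, 0.2909, 0.0347, 0.0347, 0.0347, 0.0070, 0.0070, 0.0070, 0.0009, 0.0009, 0.0002, 0.0002]  mean=1.9231  Neff=3.8815  idx=[0, 0, 0, 0, 1, 1, 1, 1, 2, 2, 2, 2, 4]
step 3: w=[0.0830, 0.0830, 0.0830, 0.0830, 0.0830, 0.0830, 0.0830, 0.0830, 0.0830, 0.0830, 0.0830, 0.0830, 0.0045]  mean=1.8814  Neff=12.1068  idx=[0, 0, 1, 2, 3, 4, 5, 6, 7, 8, 9, 10, 11]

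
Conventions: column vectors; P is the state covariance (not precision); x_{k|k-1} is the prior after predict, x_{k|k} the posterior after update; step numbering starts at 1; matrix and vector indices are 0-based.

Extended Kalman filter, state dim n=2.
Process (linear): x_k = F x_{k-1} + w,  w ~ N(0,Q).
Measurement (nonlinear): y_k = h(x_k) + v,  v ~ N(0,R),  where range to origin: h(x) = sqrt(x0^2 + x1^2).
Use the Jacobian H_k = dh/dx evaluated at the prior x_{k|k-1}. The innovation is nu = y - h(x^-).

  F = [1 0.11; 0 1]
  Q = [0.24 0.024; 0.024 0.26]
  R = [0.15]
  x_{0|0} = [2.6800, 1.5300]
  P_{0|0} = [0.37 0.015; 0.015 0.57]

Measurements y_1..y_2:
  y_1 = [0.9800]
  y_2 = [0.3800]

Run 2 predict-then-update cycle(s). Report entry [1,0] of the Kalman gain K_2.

K[1,0] = 0.1152

step 1: x^-=[2.8483, 1.5300]  P^-=[0.6202 0.1017; 0.1017 0.8300]  H_jac=[0.8809 0.4732]  S=[0.9020]  K=[0.6591; 0.5348]  nu=[-2.2532]  x^+=[1.3632, 0.3250]  P^+=[0.2284 -0.2162; -0.2162 0.5720]
step 2: x^-=[1.3990, 0.3250]  P^-=[0.4277 -0.1293; -0.1293 0.8320]  H_jac=[0.9741 0.2263]  S=[0.5414]  K=[0.7155; 0.1152]  nu=[-1.0562]  x^+=[0.6433, 0.2034]  P^+=[0.1506 -0.1739; -0.1739 0.8249]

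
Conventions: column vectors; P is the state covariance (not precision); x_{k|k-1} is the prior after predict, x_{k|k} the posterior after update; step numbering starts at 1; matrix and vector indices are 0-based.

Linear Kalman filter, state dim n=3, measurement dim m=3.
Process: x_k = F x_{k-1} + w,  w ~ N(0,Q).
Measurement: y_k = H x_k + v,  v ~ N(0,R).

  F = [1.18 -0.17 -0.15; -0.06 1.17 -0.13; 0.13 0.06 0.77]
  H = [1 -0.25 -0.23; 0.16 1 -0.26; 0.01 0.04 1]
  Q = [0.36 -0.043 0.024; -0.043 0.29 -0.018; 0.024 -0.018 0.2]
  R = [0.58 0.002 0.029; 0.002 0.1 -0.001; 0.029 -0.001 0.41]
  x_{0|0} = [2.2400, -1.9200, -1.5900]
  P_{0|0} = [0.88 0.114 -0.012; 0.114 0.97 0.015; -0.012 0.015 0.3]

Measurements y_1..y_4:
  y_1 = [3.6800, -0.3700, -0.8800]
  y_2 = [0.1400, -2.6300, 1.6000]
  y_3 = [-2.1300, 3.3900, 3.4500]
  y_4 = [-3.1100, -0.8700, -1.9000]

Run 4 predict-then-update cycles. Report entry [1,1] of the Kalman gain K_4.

step 1: x^-=[3.2081, -2.1741, -1.0483]  P^-=[1.5794 -0.1344 0.1072; -0.1344 1.6053 0.0443; 0.1072 0.0443 0.3970]  S=[2.3037 -0.2911 0.0279; -0.2911 1.6976 0.0210; 0.0279 0.0210 0.8153]  K=[0.7100 0.1736 0.1155; -0.1242 0.9035 0.1124; -0.0079 -0.0320 0.4915]  nu=[-0.3127, 1.0182, 0.2232]  x^+=[3.1886, -1.1902, -0.9688]  P^+=[0.4224 -0.0321 0.0648; -0.0321 0.1049 0.0377; 0.0648 0.0377 0.1992]
step 2: x^-=[4.1102, -1.4579, -0.4028]  P^-=[0.9475 -0.1496 0.1155; -0.1496 0.4326 -0.0091; 0.1155 -0.0091 0.3416]  S=[1.5932 -0.1106 0.0676; -0.1106 0.5271 -0.0642; 0.0676 -0.0642 0.7538]  K=[0.6028 0.0867 0.1112; -0.1109 0.7667 0.0842; -0.0010 -0.0964 0.4460]  nu=[-4.4273, -1.9345, 2.0201]  x^+=[1.4983, -2.2801, 0.6891]  P^+=[0.3590 -0.0319 0.0607; -0.0319 0.0886 0.0273; 0.0607 0.0273 0.1812]
step 3: x^-=[2.0523, -2.8472, 0.5886]  P^-=[0.8592 -0.1398 0.1058; -0.1398 0.4127 -0.0169; 0.1058 -0.0169 0.3280]  S=[1.5017 -0.1069 0.0627; -0.1069 0.5121 -0.0708; 0.0627 -0.0708 0.7394]  K=[0.5804 0.0774 0.1053; -0.1085 0.7591 0.0794; -0.0027 -0.1070 0.4341]  nu=[-4.7587, 6.0619, 2.9548]  x^+=[0.0712, 2.5054, 1.2354]  P^+=[0.3452 -0.0314 0.0577; -0.0314 0.0873 0.0255; 0.0577 0.0255 0.1764]
step 4: x^-=[-0.5272, 2.7664, 1.1108]  P^-=[0.8407 -0.1373 0.1019; -0.1373 0.4112 -0.0178; 0.1019 -0.0178 0.3242]  S=[1.4833 -0.1061 0.0599; -0.1061 0.5115 -0.0713; 0.0599 -0.0713 0.7354]  K=[0.5754 0.0764 0.1031; -0.1081 0.7586 0.0787; -0.0037 -0.1083 0.4310]  nu=[-1.6357, -3.2633, -3.1162]  x^+=[-2.0390, 0.2224, 0.1273]  P^+=[0.3421 -0.0313 0.0567; -0.0313 0.0871 0.0252; 0.0567 0.0252 0.1751]

K[1,1] = 0.7586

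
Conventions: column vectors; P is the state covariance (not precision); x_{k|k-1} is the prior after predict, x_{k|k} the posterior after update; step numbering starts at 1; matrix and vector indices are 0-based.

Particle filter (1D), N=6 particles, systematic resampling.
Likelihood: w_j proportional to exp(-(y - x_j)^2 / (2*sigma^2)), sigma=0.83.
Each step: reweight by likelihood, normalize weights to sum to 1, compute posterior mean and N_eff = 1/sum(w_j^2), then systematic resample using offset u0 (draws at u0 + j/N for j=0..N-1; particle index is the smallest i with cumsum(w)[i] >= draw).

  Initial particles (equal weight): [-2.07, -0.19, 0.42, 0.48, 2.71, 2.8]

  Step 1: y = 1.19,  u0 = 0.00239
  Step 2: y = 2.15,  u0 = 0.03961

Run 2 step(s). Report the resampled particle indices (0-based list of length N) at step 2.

step 1: w=[0.0002, 0.1297, 0.3361, 0.3585, 0.0966, 0.0788]  mean=0.7705  Neff=3.6513  idx=[1, 2, 2, 3, 3, 4]
step 2: w=[0.0144, 0.0871, 0.0871, 0.1011, 0.1011, 0.6092]  mean=1.8185  Neff=2.4571  idx=[1, 3, 4, 5, 5, 5]

resampled_idx = [1, 3, 4, 5, 5, 5]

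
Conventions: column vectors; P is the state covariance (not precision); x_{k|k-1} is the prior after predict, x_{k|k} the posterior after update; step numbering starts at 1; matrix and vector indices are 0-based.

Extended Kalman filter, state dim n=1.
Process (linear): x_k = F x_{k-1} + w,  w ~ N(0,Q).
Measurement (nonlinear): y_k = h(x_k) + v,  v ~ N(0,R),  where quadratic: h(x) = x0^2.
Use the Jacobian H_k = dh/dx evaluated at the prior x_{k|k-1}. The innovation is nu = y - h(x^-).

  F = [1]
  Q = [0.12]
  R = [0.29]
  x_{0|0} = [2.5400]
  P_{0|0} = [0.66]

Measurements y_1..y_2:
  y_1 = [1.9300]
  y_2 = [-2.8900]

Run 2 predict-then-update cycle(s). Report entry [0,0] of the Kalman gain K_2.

K[0,0] = 0.2506

step 1: x^-=[2.5400]  P^-=[0.7800]  H_jac=[5.0800]  S=[20.4190]  K=[0.1941]  nu=[-4.5216]  x^+=[1.6626]  P^+=[0.0111]
step 2: x^-=[1.6626]  P^-=[0.1311]  H_jac=[3.3251]  S=[1.7393]  K=[0.2506]  nu=[-5.6541]  x^+=[0.2457]  P^+=[0.0219]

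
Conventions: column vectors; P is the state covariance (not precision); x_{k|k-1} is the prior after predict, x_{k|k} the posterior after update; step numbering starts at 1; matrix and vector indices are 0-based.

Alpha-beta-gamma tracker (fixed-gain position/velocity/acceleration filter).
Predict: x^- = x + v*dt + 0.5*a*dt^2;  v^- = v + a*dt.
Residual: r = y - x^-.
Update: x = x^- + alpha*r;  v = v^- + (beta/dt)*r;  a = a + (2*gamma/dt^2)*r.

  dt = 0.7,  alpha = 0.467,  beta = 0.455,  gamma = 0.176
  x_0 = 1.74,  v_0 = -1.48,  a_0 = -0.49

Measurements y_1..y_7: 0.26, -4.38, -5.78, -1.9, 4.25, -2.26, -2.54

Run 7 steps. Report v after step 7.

step 1: x_pred=0.5839  r=-0.3239  x^+=0.4327  v^+=-2.0336  a^+=-0.7227
step 2: x_pred=-1.1679  r=-3.2121  x^+=-2.6679  v^+=-4.6273  a^+=-3.0302
step 3: x_pred=-6.6495  r=0.8695  x^+=-6.2434  v^+=-6.1833  a^+=-2.4056
step 4: x_pred=-11.1611  r=9.2611  x^+=-6.8362  v^+=-1.8475  a^+=4.2473
step 5: x_pred=-7.0888  r=11.3388  x^+=-1.7936  v^+=8.4959  a^+=12.3927
step 6: x_pred=7.1897  r=-9.4497  x^+=2.7767  v^+=11.0285  a^+=5.6044
step 7: x_pred=11.8697  r=-14.4097  x^+=5.1404  v^+=5.5852  a^+=-4.7471

v_post = 5.5852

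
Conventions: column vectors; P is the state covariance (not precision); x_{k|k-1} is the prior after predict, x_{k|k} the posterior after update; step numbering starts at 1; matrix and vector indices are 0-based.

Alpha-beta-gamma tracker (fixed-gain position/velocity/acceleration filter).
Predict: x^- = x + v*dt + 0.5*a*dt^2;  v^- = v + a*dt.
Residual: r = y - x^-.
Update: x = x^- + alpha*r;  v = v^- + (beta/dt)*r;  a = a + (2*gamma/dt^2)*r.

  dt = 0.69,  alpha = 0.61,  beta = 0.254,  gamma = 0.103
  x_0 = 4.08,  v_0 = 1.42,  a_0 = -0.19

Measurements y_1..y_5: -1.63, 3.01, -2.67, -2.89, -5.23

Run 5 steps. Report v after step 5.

step 1: x_pred=5.0146  r=-6.6446  x^+=0.9614  v^+=-1.1571  a^+=-3.0650
step 2: x_pred=-0.5666  r=3.5766  x^+=1.6151  v^+=-1.9553  a^+=-1.5174
step 3: x_pred=-0.0953  r=-2.5747  x^+=-1.6659  v^+=-3.9501  a^+=-2.6315
step 4: x_pred=-5.0179  r=2.1279  x^+=-3.7199  v^+=-4.9826  a^+=-1.7108
step 5: x_pred=-7.5651  r=2.3351  x^+=-6.1407  v^+=-5.3034  a^+=-0.7004

v_post = -5.3034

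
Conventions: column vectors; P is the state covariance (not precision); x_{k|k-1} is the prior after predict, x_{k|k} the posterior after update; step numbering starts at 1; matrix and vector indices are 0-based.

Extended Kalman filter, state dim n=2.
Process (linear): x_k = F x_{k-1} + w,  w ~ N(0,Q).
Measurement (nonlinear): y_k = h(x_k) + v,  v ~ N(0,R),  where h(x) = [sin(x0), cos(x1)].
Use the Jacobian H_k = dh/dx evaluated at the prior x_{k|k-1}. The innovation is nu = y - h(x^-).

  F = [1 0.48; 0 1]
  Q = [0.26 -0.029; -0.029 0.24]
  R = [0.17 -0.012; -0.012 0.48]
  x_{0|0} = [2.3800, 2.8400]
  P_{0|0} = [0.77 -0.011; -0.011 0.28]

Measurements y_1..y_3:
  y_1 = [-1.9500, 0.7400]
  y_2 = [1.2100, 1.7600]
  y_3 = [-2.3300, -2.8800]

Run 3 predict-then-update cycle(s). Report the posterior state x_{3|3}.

x_post = [7.3037, 3.0584]

step 1: x^-=[3.7432, 2.8400]  P^-=[1.0840 0.0944; 0.0944 0.5200]  H_jac=[-0.8244 0.0000; 0.0000 -0.2970]  S=[0.9067 0.0111; 0.0111 0.5259]  K=[-0.9852 -0.0325; -0.0823 -0.2920]  nu=[-1.3840, 1.6949]  x^+=[5.0516, 2.4590]  P^+=[0.2027 0.0127; 0.0127 0.4685]
step 2: x^-=[6.2319, 2.4590]  P^-=[0.5828 0.2086; 0.2086 0.7085]  H_jac=[0.9987 0.0000; 0.0000 -0.6308]  S=[0.7513 -0.1434; -0.1434 0.7619]  K=[0.7694 -0.0279; 0.1715 -0.5543]  nu=[1.2612, 2.5359]  x^+=[7.1316, 1.2696]  P^+=[0.1313 0.0358; 0.0358 0.4250]
step 3: x^-=[7.7410, 1.2696]  P^-=[0.5237 0.2109; 0.2109 0.6650]  H_jac=[0.1127 0.0000; 0.0000 -0.9550]  S=[0.1767 -0.0347; -0.0347 1.0865]  K=[0.2996 -0.1758; 0.0199 -0.5839]  nu=[-3.3236, -3.1767]  x^+=[7.3037, 3.0584]  P^+=[0.4706 0.0921; 0.0921 0.2937]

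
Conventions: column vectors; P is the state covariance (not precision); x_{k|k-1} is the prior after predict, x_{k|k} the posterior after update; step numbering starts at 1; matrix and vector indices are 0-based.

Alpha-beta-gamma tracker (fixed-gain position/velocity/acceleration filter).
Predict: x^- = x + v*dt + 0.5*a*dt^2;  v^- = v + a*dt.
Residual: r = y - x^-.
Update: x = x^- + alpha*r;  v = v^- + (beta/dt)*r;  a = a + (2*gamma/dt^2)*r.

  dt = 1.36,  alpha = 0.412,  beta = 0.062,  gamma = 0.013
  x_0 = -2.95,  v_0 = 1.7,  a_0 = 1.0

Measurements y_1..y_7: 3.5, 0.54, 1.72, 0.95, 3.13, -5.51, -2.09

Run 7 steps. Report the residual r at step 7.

resid = -18.8308

step 1: x_pred=0.2868  r=3.2132  x^+=1.6106  v^+=3.2065  a^+=1.0452
step 2: x_pred=6.9380  r=-6.3980  x^+=4.3020  v^+=4.3362  a^+=0.9552
step 3: x_pred=11.0827  r=-9.3627  x^+=7.2253  v^+=5.2085  a^+=0.8236
step 4: x_pred=15.0706  r=-14.1206  x^+=9.2529  v^+=5.6849  a^+=0.6251
step 5: x_pred=17.5625  r=-14.4325  x^+=11.6163  v^+=5.8771  a^+=0.4222
step 6: x_pred=19.9997  r=-25.5097  x^+=9.4897  v^+=5.2884  a^+=0.0637
step 7: x_pred=16.7408  r=-18.8308  x^+=8.9825  v^+=4.5165  a^+=-0.2011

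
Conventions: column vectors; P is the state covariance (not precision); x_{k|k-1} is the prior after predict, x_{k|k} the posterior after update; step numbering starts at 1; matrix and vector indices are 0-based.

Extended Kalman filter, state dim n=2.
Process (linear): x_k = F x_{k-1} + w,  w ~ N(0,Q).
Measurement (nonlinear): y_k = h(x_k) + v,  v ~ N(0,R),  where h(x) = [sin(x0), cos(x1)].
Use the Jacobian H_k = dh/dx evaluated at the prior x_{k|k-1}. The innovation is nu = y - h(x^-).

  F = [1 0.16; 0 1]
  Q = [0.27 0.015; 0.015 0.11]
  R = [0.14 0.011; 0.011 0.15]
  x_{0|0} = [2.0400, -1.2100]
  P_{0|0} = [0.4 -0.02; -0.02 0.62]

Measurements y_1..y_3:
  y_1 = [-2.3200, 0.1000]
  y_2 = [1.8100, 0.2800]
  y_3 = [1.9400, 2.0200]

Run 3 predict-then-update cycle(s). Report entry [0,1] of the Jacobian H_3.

H_jac[0,1] = 0.0000

step 1: x^-=[1.8464, -1.2100]  P^-=[0.6795 0.0942; 0.0942 0.7300]  H_jac=[-0.2721 0.0000; 0.0000 0.9356]  S=[0.1903 -0.0130; -0.0130 0.7890]  K=[-0.9650 0.0958; -0.0757 0.8644]  nu=[-3.2823, -0.2530]  x^+=[4.9896, -1.1802]  P^+=[0.4926 0.0040; 0.0040 0.1377]
step 2: x^-=[4.8008, -1.1802]  P^-=[0.7674 0.0410; 0.0410 0.2477]  H_jac=[0.0883 0.0000; 0.0000 0.9247]  S=[0.1460 0.0143; 0.0143 0.3618]  K=[0.4554 0.0868; -0.0376 0.6346]  nu=[2.8061, -0.1008]  x^+=[6.0700, -1.3495]  P^+=[0.7333 0.0195; 0.0195 0.1025]
step 3: x^-=[5.8541, -1.3495]  P^-=[1.0121 0.0509; 0.0509 0.2125]  H_jac=[0.9093 0.0000; 0.0000 0.9756]  S=[0.9769 0.0562; 0.0562 0.3523]  K=[0.9426 -0.0093; 0.0137 0.5863]  nu=[2.3561, 1.8005]  x^+=[8.0583, -0.2616]  P^+=[0.1450 0.0092; 0.0092 0.0903]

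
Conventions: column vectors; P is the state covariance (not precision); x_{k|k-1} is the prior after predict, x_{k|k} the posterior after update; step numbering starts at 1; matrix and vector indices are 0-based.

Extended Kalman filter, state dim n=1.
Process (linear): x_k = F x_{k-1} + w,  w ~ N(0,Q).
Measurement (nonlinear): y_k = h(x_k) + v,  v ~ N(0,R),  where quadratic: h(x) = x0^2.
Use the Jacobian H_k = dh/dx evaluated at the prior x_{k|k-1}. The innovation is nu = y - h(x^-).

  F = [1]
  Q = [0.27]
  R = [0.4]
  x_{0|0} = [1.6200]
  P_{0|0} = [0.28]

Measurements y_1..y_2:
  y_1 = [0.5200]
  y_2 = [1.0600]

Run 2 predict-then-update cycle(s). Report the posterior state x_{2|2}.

x_post = [1.0256]

step 1: x^-=[1.6200]  P^-=[0.5500]  H_jac=[3.2400]  S=[6.1737]  K=[0.2886]  nu=[-2.1044]  x^+=[1.0126]  P^+=[0.0356]
step 2: x^-=[1.0126]  P^-=[0.3056]  H_jac=[2.0252]  S=[1.6535]  K=[0.3743]  nu=[0.0347]  x^+=[1.0256]  P^+=[0.0739]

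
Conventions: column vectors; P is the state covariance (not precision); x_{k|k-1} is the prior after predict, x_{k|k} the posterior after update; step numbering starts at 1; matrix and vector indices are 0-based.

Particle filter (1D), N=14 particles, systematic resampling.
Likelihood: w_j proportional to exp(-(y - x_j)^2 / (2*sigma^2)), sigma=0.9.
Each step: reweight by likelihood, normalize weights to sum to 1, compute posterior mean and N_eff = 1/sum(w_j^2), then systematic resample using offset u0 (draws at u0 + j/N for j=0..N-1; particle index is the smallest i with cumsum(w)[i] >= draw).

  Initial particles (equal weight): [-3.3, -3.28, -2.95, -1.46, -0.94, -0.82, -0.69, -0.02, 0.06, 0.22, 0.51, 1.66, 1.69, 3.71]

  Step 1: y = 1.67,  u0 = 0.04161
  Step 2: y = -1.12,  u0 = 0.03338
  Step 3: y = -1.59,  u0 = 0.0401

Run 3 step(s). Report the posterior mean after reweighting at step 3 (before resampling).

step 1: w=[0.0000, 0.0000, 0.0000, 0.0007, 0.0046, 0.0067, 0.0099, 0.0531, 0.0625, 0.0846, 0.1349, 0.3096, 0.3095, 0.0237]  mean=1.1974  Neff=4.4548  idx=[7, 8, 9, 10, 10, 11, 11, 11, 11, 12, 12, 12, 12, 12]
step 2: w=[0.2808, 0.2509, 0.1956, 0.1150, 0.1150, 0.0050, 0.0050, 0.0050, 0.0050, 0.0045, 0.0045, 0.0045, 0.0045, 0.0045]  mean=0.2414  Neff=4.8375  idx=[0, 0, 0, 0, 1, 1, 1, 2, 2, 2, 3, 3, 4, 5]
step 3: w=[0.1077, 0.1077, 0.1077, 0.1077, 0.0918, 0.0918, 0.0918, 0.0653, 0.0653, 0.0653, 0.0324, 0.0324, 0.0324, 0.0007]  mean=0.1018  Neff=11.4135  idx=[0, 1, 1, 2, 3, 3, 4, 5, 5, 6, 7, 8, 9, 12]

post_mean = 0.1018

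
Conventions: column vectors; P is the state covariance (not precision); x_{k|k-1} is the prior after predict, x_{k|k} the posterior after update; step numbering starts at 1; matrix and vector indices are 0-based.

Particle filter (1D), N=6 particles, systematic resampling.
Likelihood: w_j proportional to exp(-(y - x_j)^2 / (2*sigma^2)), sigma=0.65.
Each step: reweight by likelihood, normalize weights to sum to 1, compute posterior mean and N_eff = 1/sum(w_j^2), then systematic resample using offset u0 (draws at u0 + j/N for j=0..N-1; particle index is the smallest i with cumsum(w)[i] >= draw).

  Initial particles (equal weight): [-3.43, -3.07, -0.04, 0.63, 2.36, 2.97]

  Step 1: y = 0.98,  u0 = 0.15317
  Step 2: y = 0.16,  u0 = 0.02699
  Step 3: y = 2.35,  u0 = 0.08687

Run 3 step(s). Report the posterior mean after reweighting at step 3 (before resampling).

post_mean = 0.6174

step 1: w=[0.0000, 0.0000, 0.2296, 0.6805, 0.0826, 0.0073]  mean=0.6360  Neff=1.9132  idx=[2, 3, 3, 3, 3, 4]
step 2: w=[0.2363, 0.1907, 0.1907, 0.1907, 0.1907, 0.0008]  mean=0.4731  Neff=4.9668  idx=[0, 0, 1, 2, 3, 4]
step 3: w=[0.0094, 0.0094, 0.2453, 0.2453, 0.2453, 0.2453]  mean=0.6174  Neff=4.1521  idx=[2, 2, 3, 4, 4, 5]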